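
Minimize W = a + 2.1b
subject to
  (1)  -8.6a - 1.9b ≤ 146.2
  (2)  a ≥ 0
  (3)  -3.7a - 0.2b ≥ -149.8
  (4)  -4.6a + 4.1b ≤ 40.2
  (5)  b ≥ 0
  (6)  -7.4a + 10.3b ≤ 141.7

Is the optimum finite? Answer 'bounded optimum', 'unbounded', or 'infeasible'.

Feasible corners and W = a + 2.1b:
  (0, 402/41) → W = 4221/205
  (0, 0) → W = 0
  (1498/37, 0) → W = 1498/37
  (151460/3959, 4413/107) → W = 4943501/39590
  (16691/1704, 17717/852) → W = 56939/1065
The feasible region has finitely many vertices and no improving ray; the minimum is 0 at (0, 0).

bounded optimum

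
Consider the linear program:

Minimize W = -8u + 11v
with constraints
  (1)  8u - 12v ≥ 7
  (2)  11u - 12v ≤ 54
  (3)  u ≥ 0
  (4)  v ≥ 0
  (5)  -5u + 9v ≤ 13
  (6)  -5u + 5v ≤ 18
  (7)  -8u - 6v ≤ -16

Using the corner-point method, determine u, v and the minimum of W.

u = 54/11, v = 0, minimum W = -432/11

At the optimal vertex, 11u - 12v = 54 and v = 0.
Solving simultaneously gives u = 54/11, v = 0.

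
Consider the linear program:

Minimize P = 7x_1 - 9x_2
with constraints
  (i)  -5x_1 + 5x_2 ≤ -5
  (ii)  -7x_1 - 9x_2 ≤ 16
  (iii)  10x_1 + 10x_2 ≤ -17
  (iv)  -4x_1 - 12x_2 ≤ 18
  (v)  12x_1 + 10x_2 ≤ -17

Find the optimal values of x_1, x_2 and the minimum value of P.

Extreme points and P = 7x_1 - 9x_2:
  (-7/20, -27/20) → P = 97/10
  (-3/8, -11/8) → P = 39/4
  (-3/10, -7/5) → P = 21/2

The binding constraints are -5x_1 + 5x_2 = -5 and 10x_1 + 10x_2 = -17.
Solving simultaneously gives x_1 = -7/20, x_2 = -27/20.

x_1 = -7/20, x_2 = -27/20, minimum P = 97/10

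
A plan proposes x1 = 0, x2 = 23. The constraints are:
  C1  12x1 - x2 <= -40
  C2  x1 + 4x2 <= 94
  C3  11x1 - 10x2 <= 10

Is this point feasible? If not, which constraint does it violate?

not feasible — violates C1

Constraint C1: 12x1 - x2 = -23, which is not ≤ -40. All other constraints are satisfied.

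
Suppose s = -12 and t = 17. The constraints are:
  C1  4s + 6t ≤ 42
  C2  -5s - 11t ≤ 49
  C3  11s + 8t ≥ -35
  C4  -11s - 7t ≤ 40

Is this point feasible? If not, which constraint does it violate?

Constraint C1: 4s + 6t = 54, which is not ≤ 42. All other constraints are satisfied.

not feasible — violates C1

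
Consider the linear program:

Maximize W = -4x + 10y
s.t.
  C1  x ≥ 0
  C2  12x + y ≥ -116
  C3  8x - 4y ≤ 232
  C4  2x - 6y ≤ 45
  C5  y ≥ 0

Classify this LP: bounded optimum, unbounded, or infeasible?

From the feasible point (0, 0), moving in the direction (0, 1) keeps every constraint satisfied while W increases without bound.

unbounded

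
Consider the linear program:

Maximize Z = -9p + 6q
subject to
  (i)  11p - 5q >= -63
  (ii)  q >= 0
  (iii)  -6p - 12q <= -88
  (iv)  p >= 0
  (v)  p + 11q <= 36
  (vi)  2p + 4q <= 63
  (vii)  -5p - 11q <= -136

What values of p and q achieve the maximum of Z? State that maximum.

p = 25, q = 1, maximum Z = -219

Vertices and Z = -9p + 6q:
  (63/2, 0) → Z = -567/2
  (136/5, 0) → Z = -1224/5
  (61/2, 1/2) → Z = -543/2
  (25, 1) → Z = -219

The binding constraints are p + 11q = 36 and -5p - 11q = -136.
Solving simultaneously gives p = 25, q = 1.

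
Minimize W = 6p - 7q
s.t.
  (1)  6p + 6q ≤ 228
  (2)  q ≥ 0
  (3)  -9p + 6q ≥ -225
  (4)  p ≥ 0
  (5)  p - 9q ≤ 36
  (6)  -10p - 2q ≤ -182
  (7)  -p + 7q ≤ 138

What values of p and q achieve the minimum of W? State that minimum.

Feasible corners and W = 6p - 7q:
  (151/5, 39/5) → W = 633/5
  (16, 22) → W = -58
  (25, 0) → W = 150
  (91/5, 0) → W = 546/5
  (499/36, 781/36) → W = -2473/36

p = 499/36, q = 781/36, minimum W = -2473/36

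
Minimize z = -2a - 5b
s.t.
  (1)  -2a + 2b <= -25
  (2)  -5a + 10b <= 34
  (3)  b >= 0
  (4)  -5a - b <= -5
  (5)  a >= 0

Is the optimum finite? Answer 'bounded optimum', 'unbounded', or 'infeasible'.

unbounded

From the feasible point (159/5, 193/10), moving in the direction (10, 5) keeps every constraint satisfied while z decreases without bound.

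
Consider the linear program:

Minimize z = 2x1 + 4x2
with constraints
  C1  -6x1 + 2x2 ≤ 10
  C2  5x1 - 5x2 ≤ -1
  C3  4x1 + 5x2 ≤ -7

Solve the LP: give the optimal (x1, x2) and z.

Corner points and z = 2x1 + 4x2:
  (-12/5, -11/5) → z = -68/5
  (-32/19, -1/19) → z = -68/19
  (-8/9, -31/45) → z = -68/15

At the optimal vertex, -6x1 + 2x2 = 10 and 5x1 - 5x2 = -1.
Solving simultaneously gives x1 = -12/5, x2 = -11/5.

x1 = -12/5, x2 = -11/5, minimum z = -68/5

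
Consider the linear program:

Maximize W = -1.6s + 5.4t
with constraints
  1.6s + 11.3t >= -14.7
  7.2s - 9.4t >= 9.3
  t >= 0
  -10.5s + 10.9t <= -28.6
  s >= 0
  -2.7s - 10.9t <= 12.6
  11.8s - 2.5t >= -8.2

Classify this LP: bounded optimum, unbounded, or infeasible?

unbounded

From the feasible point (16747/2022, 3609/674), moving in the direction (9.4, 7.2) keeps every constraint satisfied while W increases without bound.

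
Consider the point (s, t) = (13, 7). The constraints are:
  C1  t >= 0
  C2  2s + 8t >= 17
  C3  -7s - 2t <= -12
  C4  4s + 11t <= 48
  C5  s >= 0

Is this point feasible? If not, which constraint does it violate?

not feasible — violates C4

Constraint C4: 4s + 11t = 129, which is not ≤ 48. All other constraints are satisfied.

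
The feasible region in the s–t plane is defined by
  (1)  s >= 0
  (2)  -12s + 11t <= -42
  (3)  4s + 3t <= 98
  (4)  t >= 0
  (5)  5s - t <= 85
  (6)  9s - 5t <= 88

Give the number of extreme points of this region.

4

The feasible vertices (each the meet of two boundaries and inside every other half-plane) are:
  (301/20, 63/5)
  (7/2, 0)
  (754/47, 530/47)
  (88/9, 0)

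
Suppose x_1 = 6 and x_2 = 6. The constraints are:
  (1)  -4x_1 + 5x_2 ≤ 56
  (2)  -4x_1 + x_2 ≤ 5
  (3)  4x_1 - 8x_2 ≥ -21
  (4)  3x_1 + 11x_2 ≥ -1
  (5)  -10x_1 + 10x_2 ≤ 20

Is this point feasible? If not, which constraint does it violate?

Constraint (3): 4x_1 - 8x_2 = -24, which is not ≥ -21. All other constraints are satisfied.

not feasible — violates (3)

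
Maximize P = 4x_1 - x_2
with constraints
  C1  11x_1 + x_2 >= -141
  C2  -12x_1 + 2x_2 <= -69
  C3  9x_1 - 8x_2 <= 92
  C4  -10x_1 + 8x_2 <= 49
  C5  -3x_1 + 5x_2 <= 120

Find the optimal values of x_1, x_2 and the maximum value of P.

x_1 = 1420/21, x_2 = 452/7, maximum P = 4324/21

Vertices and P = 4x_1 - x_2:
  (184/39, -161/26) → P = 1955/78
  (325/38, 639/38) → P = 661/38
  (1420/21, 452/7) → P = 4324/21
  (55/2, 81/2) → P = 139/2

At the optimal vertex, 9x_1 - 8x_2 = 92 and -3x_1 + 5x_2 = 120.
Solving simultaneously gives x_1 = 1420/21, x_2 = 452/7.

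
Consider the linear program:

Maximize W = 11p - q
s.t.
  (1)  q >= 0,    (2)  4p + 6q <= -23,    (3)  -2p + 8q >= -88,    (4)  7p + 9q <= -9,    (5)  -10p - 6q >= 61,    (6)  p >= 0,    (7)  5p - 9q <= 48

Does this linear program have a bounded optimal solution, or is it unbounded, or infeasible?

The boundaries q = 0 and -10p - 6q = 61 meet at (-61/10, 0), but that point violates p ≥ 0. Every candidate vertex is excluded by some other constraint, so the feasible region is empty.

infeasible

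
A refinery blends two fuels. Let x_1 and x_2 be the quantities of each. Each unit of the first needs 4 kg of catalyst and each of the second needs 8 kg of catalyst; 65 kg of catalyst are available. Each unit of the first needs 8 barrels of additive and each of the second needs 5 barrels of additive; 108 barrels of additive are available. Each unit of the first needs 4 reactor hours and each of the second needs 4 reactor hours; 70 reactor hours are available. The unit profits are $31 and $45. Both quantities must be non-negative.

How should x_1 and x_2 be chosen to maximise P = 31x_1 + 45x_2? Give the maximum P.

x_1 = 49/4, x_2 = 2, maximum P = 1879/4

Corner points and P = 31x_1 + 45x_2:
  (0, 0) → P = 0
  (0, 65/8) → P = 2925/8
  (27/2, 0) → P = 837/2
  (49/4, 2) → P = 1879/4

At the optimal vertex, 4x_1 + 8x_2 = 65 and 8x_1 + 5x_2 = 108.
Solving simultaneously gives x_1 = 49/4, x_2 = 2.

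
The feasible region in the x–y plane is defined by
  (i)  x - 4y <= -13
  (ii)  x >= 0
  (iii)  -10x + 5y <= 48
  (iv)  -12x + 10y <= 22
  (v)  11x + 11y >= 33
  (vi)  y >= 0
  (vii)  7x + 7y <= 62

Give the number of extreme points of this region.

Pairwise boundary intersections that survive every other constraint:
  (21/19, 67/19)
  (157/35, 153/35)
  (233/77, 449/77)

3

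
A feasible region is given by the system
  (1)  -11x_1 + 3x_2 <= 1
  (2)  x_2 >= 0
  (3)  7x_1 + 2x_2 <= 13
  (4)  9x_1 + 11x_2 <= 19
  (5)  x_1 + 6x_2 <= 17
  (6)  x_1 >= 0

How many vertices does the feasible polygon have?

5

Intersecting each pair of boundary lines and keeping only the points that satisfy every inequality leaves:
  (23/74, 109/74)
  (0, 1/3)
  (13/7, 0)
  (0, 0)
  (105/59, 16/59)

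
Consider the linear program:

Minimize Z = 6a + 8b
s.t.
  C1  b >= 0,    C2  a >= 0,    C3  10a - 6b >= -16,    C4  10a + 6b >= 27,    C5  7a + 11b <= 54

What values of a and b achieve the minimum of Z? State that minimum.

a = 27/10, b = 0, minimum Z = 81/5

Feasible corners and Z = 6a + 8b:
  (27/10, 0) → Z = 81/5
  (54/7, 0) → Z = 324/7
  (11/20, 43/12) → Z = 959/30
  (37/38, 163/38) → Z = 763/19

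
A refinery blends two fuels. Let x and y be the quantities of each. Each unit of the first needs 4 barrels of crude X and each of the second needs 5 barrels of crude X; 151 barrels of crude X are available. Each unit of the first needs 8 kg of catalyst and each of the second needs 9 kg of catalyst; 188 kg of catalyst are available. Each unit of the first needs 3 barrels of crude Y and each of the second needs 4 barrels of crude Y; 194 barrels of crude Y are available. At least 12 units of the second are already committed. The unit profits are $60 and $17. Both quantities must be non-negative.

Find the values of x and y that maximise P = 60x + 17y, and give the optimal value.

x = 10, y = 12, maximum P = 804

Extreme points and P = 60x + 17y:
  (0, 188/9) → P = 3196/9
  (0, 12) → P = 204
  (10, 12) → P = 804

At the optimal vertex, 8x + 9y = 188 and y = 12.
Solving simultaneously gives x = 10, y = 12.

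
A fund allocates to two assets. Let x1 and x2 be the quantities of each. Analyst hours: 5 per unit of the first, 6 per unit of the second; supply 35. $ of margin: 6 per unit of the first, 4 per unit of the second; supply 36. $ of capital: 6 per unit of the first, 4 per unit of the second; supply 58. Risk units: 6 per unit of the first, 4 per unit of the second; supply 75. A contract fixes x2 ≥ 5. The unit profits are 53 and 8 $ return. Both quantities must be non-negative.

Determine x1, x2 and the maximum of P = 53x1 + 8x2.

Vertices and P = 53x1 + 8x2:
  (0, 35/6) → P = 140/3
  (0, 5) → P = 40
  (1, 5) → P = 93

The binding constraints are 5x1 + 6x2 = 35 and x2 = 5.
Solving simultaneously gives x1 = 1, x2 = 5.

x1 = 1, x2 = 5, maximum P = 93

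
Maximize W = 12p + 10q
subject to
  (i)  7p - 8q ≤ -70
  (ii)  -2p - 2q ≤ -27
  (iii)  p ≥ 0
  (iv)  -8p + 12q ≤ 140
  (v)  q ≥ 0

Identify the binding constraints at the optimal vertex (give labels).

Feasible corners and W = 12p + 10q:
  (38/15, 329/30) → W = 2101/15
  (14, 21) → W = 378
  (11/10, 62/5) → W = 686/5

The maximum is at (14, 21). Substituting into each constraint, equality holds for (i) and (iv); the remaining constraints have slack.

(i) and (iv)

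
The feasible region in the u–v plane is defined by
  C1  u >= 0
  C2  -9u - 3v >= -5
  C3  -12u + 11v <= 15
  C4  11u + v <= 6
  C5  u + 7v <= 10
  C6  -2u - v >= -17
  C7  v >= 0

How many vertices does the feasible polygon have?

6

The feasible vertices (each the meet of two boundaries and inside every other half-plane) are:
  (0, 15/11)
  (0, 0)
  (13/24, 1/24)
  (1/12, 17/12)
  (1/19, 27/19)
  (6/11, 0)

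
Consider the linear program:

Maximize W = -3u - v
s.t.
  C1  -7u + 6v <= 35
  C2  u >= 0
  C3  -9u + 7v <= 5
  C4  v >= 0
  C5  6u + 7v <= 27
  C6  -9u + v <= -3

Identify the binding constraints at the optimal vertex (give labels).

C4 and C6

Corner points and W = -3u - v:
  (22/15, 13/5) → W = -7
  (13/27, 4/3) → W = -25/9
  (9/2, 0) → W = -27/2
  (1/3, 0) → W = -1

The maximum is at (1/3, 0). Substituting into each constraint, equality holds for C4 and C6; the remaining constraints have slack.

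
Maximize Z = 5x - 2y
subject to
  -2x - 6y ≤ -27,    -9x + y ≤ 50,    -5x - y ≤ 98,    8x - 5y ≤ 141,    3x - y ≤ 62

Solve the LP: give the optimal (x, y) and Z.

Vertices and Z = 5x - 2y:
  (-39/8, 49/8) → Z = -293/8
  (981/58, -33/29) → Z = 5037/58
  (169/7, 73/7) → Z = 699/7
The feasible region is unbounded (it extends along (1, 3), (1, 9)), but Z strictly decreases along every unbounded feasible direction, so there is no improving ray and the maximum is attained at a vertex.

At the optimal vertex, 8x - 5y = 141 and 3x - y = 62.
Solving simultaneously gives x = 169/7, y = 73/7.

x = 169/7, y = 73/7, maximum Z = 699/7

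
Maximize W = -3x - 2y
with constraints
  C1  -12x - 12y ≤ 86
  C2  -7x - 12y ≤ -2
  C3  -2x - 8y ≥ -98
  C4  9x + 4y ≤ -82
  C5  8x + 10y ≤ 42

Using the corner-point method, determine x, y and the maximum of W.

x = -233/9, y = 337/18, maximum W = 362/9

Vertices and W = -3x - 2y:
  (-88/5, 313/30) → W = 479/15
  (-233/9, 337/18) → W = 362/9
  (-62/5, 37/5) → W = 112/5
  (-131/8, 523/32) → W = 263/16

The binding constraints are -12x - 12y = 86 and -2x - 8y = -98.
Solving simultaneously gives x = -233/9, y = 337/18.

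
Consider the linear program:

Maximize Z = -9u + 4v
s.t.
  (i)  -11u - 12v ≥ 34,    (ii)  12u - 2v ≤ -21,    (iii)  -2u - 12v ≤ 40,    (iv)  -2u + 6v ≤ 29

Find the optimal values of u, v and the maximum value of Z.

Vertices and Z = -9u + 4v:
  (-160/83, -177/166) → Z = 1086/83
  (-92/15, 251/90) → Z = 2986/45
  (-83/37, -219/74) → Z = 309/37
  (-49/3, -11/18) → Z = 1301/9

At the optimal vertex, -2u - 12v = 40 and -2u + 6v = 29.
Solving simultaneously gives u = -49/3, v = -11/18.

u = -49/3, v = -11/18, maximum Z = 1301/9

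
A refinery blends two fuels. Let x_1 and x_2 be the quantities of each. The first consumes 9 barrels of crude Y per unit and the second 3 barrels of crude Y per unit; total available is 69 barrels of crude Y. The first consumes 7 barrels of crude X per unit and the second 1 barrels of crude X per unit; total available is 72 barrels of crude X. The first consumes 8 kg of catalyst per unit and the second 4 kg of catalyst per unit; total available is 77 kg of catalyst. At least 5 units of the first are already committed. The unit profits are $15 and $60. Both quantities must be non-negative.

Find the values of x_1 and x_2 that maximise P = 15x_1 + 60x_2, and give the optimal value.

Corner points and P = 15x_1 + 60x_2:
  (23/3, 0) → P = 115
  (5, 0) → P = 75
  (5, 8) → P = 555

At the optimal vertex, 9x_1 + 3x_2 = 69 and x_1 = 5.
Solving simultaneously gives x_1 = 5, x_2 = 8.

x_1 = 5, x_2 = 8, maximum P = 555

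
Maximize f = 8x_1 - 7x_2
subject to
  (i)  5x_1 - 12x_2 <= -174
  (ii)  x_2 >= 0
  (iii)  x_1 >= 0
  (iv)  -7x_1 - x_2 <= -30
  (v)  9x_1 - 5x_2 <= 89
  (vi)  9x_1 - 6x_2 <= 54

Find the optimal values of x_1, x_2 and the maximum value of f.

x_1 = 282/13, x_2 = 306/13, maximum f = 114/13

Feasible corners and f = 8x_1 - 7x_2:
  (186/89, 1368/89) → f = -8088/89
  (282/13, 306/13) → f = 114/13
  (0, 30) → f = -210
  (88/3, 35) → f = -31/3
The feasible region is unbounded (it extends along (0, 1), (5, 9)), but f strictly decreases along every unbounded feasible direction, so there is no improving ray and the maximum is attained at a vertex.

The binding constraints are 5x_1 - 12x_2 = -174 and 9x_1 - 6x_2 = 54.
Solving simultaneously gives x_1 = 282/13, x_2 = 306/13.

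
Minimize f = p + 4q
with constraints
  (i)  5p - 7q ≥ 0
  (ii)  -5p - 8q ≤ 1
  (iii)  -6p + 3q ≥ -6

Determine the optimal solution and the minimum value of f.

p = 5/7, q = -4/7, minimum f = -11/7

Vertices and f = p + 4q:
  (-7/75, -1/15) → f = -9/25
  (14/9, 10/9) → f = 6
  (5/7, -4/7) → f = -11/7

At the optimal vertex, -5p - 8q = 1 and -6p + 3q = -6.
Solving simultaneously gives p = 5/7, q = -4/7.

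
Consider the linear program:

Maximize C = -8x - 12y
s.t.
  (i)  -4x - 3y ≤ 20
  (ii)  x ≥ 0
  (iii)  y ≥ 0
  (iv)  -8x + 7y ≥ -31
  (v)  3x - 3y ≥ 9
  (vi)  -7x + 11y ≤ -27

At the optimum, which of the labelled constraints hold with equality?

(iii) and (vi)

Feasible corners and C = -8x - 12y:
  (31/8, 0) → C = -31
  (27/7, 0) → C = -216/7
  (152/39, 1/39) → C = -1228/39

The maximum is at (27/7, 0). Substituting into each constraint, equality holds for (iii) and (vi); the remaining constraints have slack.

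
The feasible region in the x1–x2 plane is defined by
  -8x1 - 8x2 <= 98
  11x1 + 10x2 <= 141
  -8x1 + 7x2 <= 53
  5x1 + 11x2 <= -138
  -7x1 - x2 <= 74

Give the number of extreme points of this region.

Intersecting each pair of boundary lines and keeping only the points that satisfy every inequality leaves:
  (527/2, -1103/4)
  (13/24, -307/24)
  (2931/71, -2223/71)

3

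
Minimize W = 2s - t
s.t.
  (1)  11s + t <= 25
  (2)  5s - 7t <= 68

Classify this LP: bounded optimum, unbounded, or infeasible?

From the feasible point (243/82, -623/82), moving in the direction (-7, -5) keeps every constraint satisfied while W decreases without bound.

unbounded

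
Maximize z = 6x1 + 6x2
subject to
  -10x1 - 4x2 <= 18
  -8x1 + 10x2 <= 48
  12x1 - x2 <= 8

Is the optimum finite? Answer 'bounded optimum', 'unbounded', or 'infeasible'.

bounded optimum

Vertices and z = 6x1 + 6x2:
  (-31/11, 28/11) → z = -18/11
  (7/29, -148/29) → z = -846/29
  (8/7, 40/7) → z = 288/7
The feasible region has finitely many vertices and no improving ray; the maximum is 288/7 at (8/7, 40/7).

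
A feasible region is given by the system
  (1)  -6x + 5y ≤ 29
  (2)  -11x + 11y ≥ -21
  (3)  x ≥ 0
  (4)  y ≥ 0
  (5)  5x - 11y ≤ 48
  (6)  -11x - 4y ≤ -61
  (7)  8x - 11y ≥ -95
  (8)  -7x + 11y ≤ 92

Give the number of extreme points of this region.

4

Pairwise boundary intersections that survive every other constraint:
  (189/79, 685/79)
  (141/31, 349/31)
  (151/33, 8/3)
  (113/4, 1159/44)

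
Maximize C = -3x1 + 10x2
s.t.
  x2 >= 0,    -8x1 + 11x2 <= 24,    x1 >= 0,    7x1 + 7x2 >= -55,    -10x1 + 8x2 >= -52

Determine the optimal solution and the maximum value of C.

x1 = 382/23, x2 = 328/23, maximum C = 2134/23

Feasible corners and C = -3x1 + 10x2:
  (0, 0) → C = 0
  (26/5, 0) → C = -78/5
  (0, 24/11) → C = 240/11
  (382/23, 328/23) → C = 2134/23

The optimum lies where -8x1 + 11x2 = 24 and -10x1 + 8x2 = -52.
Solving simultaneously gives x1 = 382/23, x2 = 328/23.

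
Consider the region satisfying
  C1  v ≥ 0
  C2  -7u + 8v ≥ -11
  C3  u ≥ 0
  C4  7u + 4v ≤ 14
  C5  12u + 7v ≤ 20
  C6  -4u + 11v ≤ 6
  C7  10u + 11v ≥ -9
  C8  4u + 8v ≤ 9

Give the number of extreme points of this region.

Of the 28 pairwise boundary intersections, those satisfying every inequality are:
  (11/7, 0)
  (0, 0)
  (237/145, 8/145)
  (0, 6/11)
  (97/68, 7/17)
  (51/76, 15/19)

6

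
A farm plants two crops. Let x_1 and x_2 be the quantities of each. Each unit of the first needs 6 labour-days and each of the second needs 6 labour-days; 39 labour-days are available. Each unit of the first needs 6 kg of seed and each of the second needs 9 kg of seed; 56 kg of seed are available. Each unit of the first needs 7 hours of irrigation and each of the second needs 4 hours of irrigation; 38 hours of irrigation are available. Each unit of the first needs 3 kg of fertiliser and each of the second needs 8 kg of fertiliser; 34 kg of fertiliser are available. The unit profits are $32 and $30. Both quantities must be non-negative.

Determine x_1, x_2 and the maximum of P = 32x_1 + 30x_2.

x_1 = 4, x_2 = 5/2, maximum P = 203

Extreme points and P = 32x_1 + 30x_2:
  (0, 0) → P = 0
  (0, 17/4) → P = 255/2
  (38/7, 0) → P = 1216/7
  (4, 5/2) → P = 203
  (18/5, 29/10) → P = 1011/5

The binding constraints are 6x_1 + 6x_2 = 39 and 7x_1 + 4x_2 = 38.
Solving simultaneously gives x_1 = 4, x_2 = 5/2.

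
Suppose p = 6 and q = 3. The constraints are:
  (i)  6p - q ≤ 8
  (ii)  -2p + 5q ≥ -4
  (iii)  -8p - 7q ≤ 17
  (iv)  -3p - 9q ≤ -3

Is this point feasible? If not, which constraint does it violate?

Constraint (i): 6p - q = 33, which is not ≤ 8. All other constraints are satisfied.

not feasible — violates (i)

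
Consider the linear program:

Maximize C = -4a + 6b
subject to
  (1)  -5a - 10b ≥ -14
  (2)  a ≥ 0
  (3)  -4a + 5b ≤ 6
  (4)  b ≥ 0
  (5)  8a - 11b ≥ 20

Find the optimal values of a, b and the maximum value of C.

Extreme points and C = -4a + 6b:
  (14/5, 0) → C = -56/5
  (118/45, 4/45) → C = -448/45
  (5/2, 0) → C = -10

The binding constraints are -5a - 10b = -14 and 8a - 11b = 20.
Solving simultaneously gives a = 118/45, b = 4/45.

a = 118/45, b = 4/45, maximum C = -448/45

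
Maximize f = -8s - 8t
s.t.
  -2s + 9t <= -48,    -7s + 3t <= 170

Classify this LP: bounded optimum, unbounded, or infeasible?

From the feasible point (-558/19, -676/57), moving in the direction (-3, -7) keeps every constraint satisfied while f increases without bound.

unbounded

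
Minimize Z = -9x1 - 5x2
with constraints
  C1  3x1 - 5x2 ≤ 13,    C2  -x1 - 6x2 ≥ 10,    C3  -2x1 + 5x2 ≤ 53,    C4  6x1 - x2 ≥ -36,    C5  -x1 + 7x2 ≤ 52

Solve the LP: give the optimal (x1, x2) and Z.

x1 = 28/23, x2 = -43/23, minimum Z = -37/23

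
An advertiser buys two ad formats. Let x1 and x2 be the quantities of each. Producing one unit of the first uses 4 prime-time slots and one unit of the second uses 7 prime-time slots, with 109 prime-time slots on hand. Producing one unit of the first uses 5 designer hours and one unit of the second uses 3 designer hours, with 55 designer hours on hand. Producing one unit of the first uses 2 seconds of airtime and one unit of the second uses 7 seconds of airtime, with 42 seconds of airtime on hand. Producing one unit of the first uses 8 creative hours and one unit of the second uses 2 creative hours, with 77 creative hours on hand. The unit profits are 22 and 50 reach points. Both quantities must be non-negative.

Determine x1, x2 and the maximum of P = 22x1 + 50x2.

x1 = 35/4, x2 = 7/2, maximum P = 735/2

Corner points and P = 22x1 + 50x2:
  (0, 0) → P = 0
  (0, 6) → P = 300
  (77/8, 0) → P = 847/4
  (35/4, 7/2) → P = 735/2

At the optimal vertex, 2x1 + 7x2 = 42 and 8x1 + 2x2 = 77.
Solving simultaneously gives x1 = 35/4, x2 = 7/2.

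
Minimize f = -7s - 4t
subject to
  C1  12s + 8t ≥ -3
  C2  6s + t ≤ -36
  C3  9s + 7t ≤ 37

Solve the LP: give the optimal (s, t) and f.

The optimum lies where 6s + t = -36 and 9s + 7t = 37.
Solving simultaneously gives s = -289/33, t = 182/11.

s = -289/33, t = 182/11, minimum f = -161/33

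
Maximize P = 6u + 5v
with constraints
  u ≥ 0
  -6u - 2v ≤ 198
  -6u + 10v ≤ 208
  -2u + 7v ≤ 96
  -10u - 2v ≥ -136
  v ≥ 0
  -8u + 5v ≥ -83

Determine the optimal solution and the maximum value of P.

Extreme points and P = 6u + 5v:
  (0, 96/7) → P = 480/7
  (0, 0) → P = 0
  (380/37, 616/37) → P = 5360/37
  (141/11, 43/11) → P = 1061/11
  (83/8, 0) → P = 249/4

At the optimal vertex, -2u + 7v = 96 and -10u - 2v = -136.
Solving simultaneously gives u = 380/37, v = 616/37.

u = 380/37, v = 616/37, maximum P = 5360/37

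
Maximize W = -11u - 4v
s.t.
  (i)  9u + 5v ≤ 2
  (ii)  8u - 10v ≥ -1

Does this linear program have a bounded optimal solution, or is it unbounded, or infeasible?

unbounded

From the feasible point (3/26, 5/26), moving in the direction (-10, -8) keeps every constraint satisfied while W increases without bound.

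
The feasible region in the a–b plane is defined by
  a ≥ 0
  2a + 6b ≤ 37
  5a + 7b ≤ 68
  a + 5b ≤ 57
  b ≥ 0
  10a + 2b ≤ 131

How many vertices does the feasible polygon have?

Pairwise boundary intersections that survive every other constraint:
  (0, 37/6)
  (0, 0)
  (149/16, 49/16)
  (781/60, 5/12)
  (131/10, 0)

5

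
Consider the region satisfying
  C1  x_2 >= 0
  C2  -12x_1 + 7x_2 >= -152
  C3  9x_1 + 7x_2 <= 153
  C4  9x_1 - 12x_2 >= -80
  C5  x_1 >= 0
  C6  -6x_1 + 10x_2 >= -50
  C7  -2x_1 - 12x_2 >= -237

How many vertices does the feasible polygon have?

Pairwise boundary intersections that survive every other constraint:
  (0, 0)
  (25/3, 0)
  (1276/171, 233/19)
  (470/33, 39/11)
  (0, 20/3)

5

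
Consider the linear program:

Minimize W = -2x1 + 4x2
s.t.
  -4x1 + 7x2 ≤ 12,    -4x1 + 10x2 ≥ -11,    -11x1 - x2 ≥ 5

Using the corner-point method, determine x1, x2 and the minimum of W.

x1 = -13/38, x2 = -47/38, minimum W = -81/19

Extreme points and W = -2x1 + 4x2:
  (-197/12, -23/3) → W = 13/6
  (-47/81, 112/81) → W = 542/81
  (-13/38, -47/38) → W = -81/19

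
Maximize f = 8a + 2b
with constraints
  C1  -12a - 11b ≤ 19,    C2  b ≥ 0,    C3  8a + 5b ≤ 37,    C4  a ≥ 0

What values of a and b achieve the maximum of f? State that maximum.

a = 37/8, b = 0, maximum f = 37

Vertices and f = 8a + 2b:
  (37/8, 0) → f = 37
  (0, 0) → f = 0
  (0, 37/5) → f = 74/5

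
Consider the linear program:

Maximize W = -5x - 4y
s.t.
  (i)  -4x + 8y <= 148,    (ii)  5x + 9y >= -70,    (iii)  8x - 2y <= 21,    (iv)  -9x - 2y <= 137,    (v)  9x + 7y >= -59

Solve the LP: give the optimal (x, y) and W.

x = -41/46, y = -335/46, maximum W = 1545/46

Extreme points and W = -5x - 4y:
  (58/7, 317/14) → W = -132
  (-377/25, 274/25) → W = 789/25
  (49/82, -665/82) → W = 2415/82
  (-41/46, -335/46) → W = 1545/46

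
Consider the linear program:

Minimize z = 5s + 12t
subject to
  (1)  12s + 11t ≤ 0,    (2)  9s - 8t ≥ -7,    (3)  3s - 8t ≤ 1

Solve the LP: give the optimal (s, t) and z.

Vertices and z = 5s + 12t:
  (-77/195, 28/65) → z = 623/195
  (11/129, -4/43) → z = -89/129
  (-4/3, -5/8) → z = -85/6

The optimum lies where 9s - 8t = -7 and 3s - 8t = 1.
Solving simultaneously gives s = -4/3, t = -5/8.

s = -4/3, t = -5/8, minimum z = -85/6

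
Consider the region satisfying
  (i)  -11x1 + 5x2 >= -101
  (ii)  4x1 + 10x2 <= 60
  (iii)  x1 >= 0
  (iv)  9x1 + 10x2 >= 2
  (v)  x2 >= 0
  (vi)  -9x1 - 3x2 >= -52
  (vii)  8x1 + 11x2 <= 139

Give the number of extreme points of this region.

5

Pairwise boundary intersections that survive every other constraint:
  (0, 6)
  (170/39, 166/39)
  (0, 1/5)
  (2/9, 0)
  (52/9, 0)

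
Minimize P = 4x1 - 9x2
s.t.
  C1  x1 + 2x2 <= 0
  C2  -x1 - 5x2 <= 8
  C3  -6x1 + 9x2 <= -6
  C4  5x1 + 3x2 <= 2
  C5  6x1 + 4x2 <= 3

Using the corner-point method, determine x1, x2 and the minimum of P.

x1 = 4/7, x2 = -2/7, minimum P = 34/7

Extreme points and P = 4x1 - 9x2:
  (4/7, -2/7) → P = 34/7
  (-14/13, -18/13) → P = 106/13
  (17/11, -21/11) → P = 257/11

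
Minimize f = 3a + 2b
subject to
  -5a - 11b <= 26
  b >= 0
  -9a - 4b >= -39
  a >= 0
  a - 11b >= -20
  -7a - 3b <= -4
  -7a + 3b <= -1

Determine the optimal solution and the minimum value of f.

a = 4/7, b = 0, minimum f = 12/7

Extreme points and f = 3a + 2b:
  (13/3, 0) → f = 13
  (4/7, 0) → f = 12/7
  (349/103, 219/103) → f = 1485/103
  (71/74, 141/74) → f = 495/74
  (5/14, 1/2) → f = 29/14

At the optimal vertex, b = 0 and -7a - 3b = -4.
Solving simultaneously gives a = 4/7, b = 0.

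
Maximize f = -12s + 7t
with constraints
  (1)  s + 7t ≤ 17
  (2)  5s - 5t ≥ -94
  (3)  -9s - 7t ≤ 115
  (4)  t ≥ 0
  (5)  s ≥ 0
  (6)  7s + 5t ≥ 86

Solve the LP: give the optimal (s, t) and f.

s = 47/4, t = 3/4, maximum f = -543/4

Corner points and f = -12s + 7t:
  (17, 0) → f = -204
  (47/4, 3/4) → f = -543/4
  (86/7, 0) → f = -1032/7

At the optimal vertex, s + 7t = 17 and 7s + 5t = 86.
Solving simultaneously gives s = 47/4, t = 3/4.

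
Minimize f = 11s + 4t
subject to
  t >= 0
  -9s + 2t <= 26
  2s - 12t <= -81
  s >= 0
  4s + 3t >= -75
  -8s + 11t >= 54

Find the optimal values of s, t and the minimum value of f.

s = 0, t = 27/4, minimum f = 27

The feasible region is unbounded (it extends along (2, 9), (11, 8)), but f strictly increases along every unbounded feasible direction, so there is no improving ray and the minimum is attained at a vertex.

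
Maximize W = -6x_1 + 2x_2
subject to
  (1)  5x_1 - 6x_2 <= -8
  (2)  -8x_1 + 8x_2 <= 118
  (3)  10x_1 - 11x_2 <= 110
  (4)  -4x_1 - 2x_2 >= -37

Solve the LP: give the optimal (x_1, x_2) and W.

Feasible corners and W = -6x_1 + 2x_2:
  (-161/2, -263/4) → W = 703/2
  (103/17, 217/34) → W = -401/17
  (5/4, 16) → W = 49/2

The binding constraints are 5x_1 - 6x_2 = -8 and -8x_1 + 8x_2 = 118.
Solving simultaneously gives x_1 = -161/2, x_2 = -263/4.

x_1 = -161/2, x_2 = -263/4, maximum W = 703/2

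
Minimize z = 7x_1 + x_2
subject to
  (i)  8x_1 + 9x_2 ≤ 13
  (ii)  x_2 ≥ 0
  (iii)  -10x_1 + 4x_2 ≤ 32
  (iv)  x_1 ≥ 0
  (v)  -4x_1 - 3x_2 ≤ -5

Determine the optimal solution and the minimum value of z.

x_1 = 1/2, x_2 = 1, minimum z = 9/2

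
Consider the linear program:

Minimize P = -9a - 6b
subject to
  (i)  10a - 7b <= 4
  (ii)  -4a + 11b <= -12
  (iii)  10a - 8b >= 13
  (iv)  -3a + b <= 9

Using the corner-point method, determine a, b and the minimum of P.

Extreme points and P = -9a - 6b:
  (-59/10, -9) → P = 1071/10
  (-67/11, -102/11) → P = 1215/11
  (-85/14, -129/14) → P = 1539/14

The optimum lies where 10a - 7b = 4 and 10a - 8b = 13.
Solving simultaneously gives a = -59/10, b = -9.

a = -59/10, b = -9, minimum P = 1071/10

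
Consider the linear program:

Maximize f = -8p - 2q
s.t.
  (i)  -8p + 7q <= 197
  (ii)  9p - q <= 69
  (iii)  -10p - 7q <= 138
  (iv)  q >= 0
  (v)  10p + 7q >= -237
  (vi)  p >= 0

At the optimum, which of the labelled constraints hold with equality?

Extreme points and f = -8p - 2q:
  (136/11, 465/11) → f = -2018/11
  (0, 197/7) → f = -394/7
  (23/3, 0) → f = -184/3
  (0, 0) → f = 0

The maximum is at (0, 0). Substituting into each constraint, equality holds for (iv) and (vi); the remaining constraints have slack.

(iv) and (vi)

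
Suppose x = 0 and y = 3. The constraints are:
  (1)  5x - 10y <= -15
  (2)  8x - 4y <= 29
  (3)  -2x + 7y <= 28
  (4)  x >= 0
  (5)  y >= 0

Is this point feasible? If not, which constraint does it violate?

(1): -30 ≤ -15 ✓
(2): -12 ≤ 29 ✓
(3): 21 ≤ 28 ✓
(4): 0 ≥ 0 ✓
(5): 3 ≥ 0 ✓

feasible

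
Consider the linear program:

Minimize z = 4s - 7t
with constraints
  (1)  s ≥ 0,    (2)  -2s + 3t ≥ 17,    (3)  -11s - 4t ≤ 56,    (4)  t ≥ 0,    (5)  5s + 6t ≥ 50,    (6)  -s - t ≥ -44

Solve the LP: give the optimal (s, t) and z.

s = 0, t = 44, minimum z = -308

The binding constraints are s = 0 and -s - t = -44.
Solving simultaneously gives s = 0, t = 44.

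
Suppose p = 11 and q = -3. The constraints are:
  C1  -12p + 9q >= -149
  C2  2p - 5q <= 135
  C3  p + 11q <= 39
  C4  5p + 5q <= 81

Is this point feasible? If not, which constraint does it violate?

Constraint C1: -12p + 9q = -159, which is not ≥ -149. All other constraints are satisfied.

not feasible — violates C1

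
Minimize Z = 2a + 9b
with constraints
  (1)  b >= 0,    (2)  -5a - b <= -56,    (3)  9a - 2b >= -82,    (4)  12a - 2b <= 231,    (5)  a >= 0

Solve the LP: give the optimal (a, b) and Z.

Feasible corners and Z = 2a + 9b:
  (56/5, 0) → Z = 112/5
  (77/4, 0) → Z = 77/2
  (30/19, 914/19) → Z = 8286/19
  (313/3, 1021/2) → Z = 28819/6

a = 56/5, b = 0, minimum Z = 112/5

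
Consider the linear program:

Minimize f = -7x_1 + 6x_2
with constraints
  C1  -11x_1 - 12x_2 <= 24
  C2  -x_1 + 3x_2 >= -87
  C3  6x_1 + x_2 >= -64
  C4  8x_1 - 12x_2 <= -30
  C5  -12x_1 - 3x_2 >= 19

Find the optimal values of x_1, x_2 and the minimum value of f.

Vertices and f = -7x_1 + 6x_2:
  (-744/61, 560/61) → f = 8568/61
  (-54/19, 23/38) → f = 447/19
  (-173/6, 109) → f = 5135/6
  (-53/28, 26/21) → f = 579/28

The binding constraints are 8x_1 - 12x_2 = -30 and -12x_1 - 3x_2 = 19.
Solving simultaneously gives x_1 = -53/28, x_2 = 26/21.

x_1 = -53/28, x_2 = 26/21, minimum f = 579/28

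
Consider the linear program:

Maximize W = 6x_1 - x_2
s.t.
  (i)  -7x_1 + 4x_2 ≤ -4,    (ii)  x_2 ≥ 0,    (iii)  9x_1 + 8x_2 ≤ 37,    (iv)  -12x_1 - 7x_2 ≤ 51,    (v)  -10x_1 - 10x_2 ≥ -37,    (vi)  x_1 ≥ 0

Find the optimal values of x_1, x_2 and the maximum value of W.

x_1 = 37/10, x_2 = 0, maximum W = 111/5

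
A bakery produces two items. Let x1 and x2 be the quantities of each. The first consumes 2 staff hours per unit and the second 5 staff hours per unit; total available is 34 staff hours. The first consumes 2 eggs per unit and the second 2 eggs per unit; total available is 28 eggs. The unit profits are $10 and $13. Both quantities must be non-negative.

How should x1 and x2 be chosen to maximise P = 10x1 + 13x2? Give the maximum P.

x1 = 12, x2 = 2, maximum P = 146

The optimum lies where 2x1 + 5x2 = 34 and 2x1 + 2x2 = 28.
Solving simultaneously gives x1 = 12, x2 = 2.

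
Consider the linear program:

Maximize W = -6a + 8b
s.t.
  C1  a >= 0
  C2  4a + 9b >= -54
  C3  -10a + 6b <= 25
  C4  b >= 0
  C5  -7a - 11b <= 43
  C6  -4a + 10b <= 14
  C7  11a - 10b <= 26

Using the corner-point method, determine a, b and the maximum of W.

Feasible corners and W = -6a + 8b:
  (0, 0) → W = 0
  (0, 7/5) → W = 56/5
  (26/11, 0) → W = -156/11
  (40/7, 129/35) → W = -24/5

The optimum lies where a = 0 and -4a + 10b = 14.
Solving simultaneously gives a = 0, b = 7/5.

a = 0, b = 7/5, maximum W = 56/5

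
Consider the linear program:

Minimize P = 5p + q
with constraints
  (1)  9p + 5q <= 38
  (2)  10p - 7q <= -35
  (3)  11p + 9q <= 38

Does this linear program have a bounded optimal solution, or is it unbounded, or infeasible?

From the feasible point (-49/167, 765/167), moving in the direction (-9, 11) keeps every constraint satisfied while P decreases without bound.

unbounded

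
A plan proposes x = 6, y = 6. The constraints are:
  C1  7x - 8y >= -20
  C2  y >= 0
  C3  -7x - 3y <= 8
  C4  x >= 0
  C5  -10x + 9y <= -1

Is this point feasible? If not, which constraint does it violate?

C1: -6 ≥ -20 ✓
C2: 6 ≥ 0 ✓
C3: -60 ≤ 8 ✓
C4: 6 ≥ 0 ✓
C5: -6 ≤ -1 ✓

feasible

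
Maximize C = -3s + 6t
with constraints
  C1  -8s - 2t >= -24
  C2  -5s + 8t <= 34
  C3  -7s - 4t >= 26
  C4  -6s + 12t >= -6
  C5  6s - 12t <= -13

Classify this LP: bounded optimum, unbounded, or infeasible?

bounded optimum

Vertices and C = -3s + 6t:
  (-86/19, 27/19) → C = 420/19
  (-76/3, -139/12) → C = 13/2
  (-91/27, -65/108) → C = 13/2
The feasible region has finitely many vertices and no improving ray; the maximum is 420/19 at (-86/19, 27/19).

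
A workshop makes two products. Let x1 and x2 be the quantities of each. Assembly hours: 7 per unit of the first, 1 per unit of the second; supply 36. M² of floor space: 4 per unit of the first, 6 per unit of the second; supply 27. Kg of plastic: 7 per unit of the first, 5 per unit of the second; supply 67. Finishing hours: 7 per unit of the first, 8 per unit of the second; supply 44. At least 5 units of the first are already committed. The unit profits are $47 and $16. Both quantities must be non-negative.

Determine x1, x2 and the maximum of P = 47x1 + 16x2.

x1 = 5, x2 = 1, maximum P = 251

Extreme points and P = 47x1 + 16x2:
  (36/7, 0) → P = 1692/7
  (5, 0) → P = 235
  (5, 1) → P = 251

The binding constraints are 7x1 + x2 = 36 and x1 = 5.
Solving simultaneously gives x1 = 5, x2 = 1.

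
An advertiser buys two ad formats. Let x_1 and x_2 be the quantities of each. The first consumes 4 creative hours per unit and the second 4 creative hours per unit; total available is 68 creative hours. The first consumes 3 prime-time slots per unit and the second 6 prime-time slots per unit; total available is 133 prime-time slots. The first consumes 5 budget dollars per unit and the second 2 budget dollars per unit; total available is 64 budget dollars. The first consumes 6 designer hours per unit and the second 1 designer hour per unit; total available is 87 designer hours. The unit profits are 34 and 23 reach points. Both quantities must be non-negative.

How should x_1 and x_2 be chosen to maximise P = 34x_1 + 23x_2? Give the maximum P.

x_1 = 10, x_2 = 7, maximum P = 501

Corner points and P = 34x_1 + 23x_2:
  (0, 0) → P = 0
  (0, 17) → P = 391
  (64/5, 0) → P = 2176/5
  (10, 7) → P = 501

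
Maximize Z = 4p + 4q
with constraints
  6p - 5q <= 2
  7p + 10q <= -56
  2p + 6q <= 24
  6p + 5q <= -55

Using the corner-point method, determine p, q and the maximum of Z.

Extreme points and Z = 4p + 4q:
  (-53/12, -57/10) → Z = -607/15
  (-288/11, 140/11) → Z = -592/11
  (-54/5, 49/25) → Z = -884/25
The feasible region is unbounded (it extends along (-5, -6), (-3, 1)), but Z strictly decreases along every unbounded feasible direction, so there is no improving ray and the maximum is attained at a vertex.

The binding constraints are 7p + 10q = -56 and 6p + 5q = -55.
Solving simultaneously gives p = -54/5, q = 49/25.

p = -54/5, q = 49/25, maximum Z = -884/25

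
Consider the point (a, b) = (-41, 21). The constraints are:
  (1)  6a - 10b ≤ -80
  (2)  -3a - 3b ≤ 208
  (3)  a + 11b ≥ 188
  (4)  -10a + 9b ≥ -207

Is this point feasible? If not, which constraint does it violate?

feasible

(1): -456 ≤ -80 ✓
(2): 60 ≤ 208 ✓
(3): 190 ≥ 188 ✓
(4): 599 ≥ -207 ✓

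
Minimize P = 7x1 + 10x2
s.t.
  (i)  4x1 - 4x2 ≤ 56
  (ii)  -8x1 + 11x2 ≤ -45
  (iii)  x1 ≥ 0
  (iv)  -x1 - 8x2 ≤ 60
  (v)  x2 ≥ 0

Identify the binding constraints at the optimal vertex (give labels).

(ii) and (v)

Feasible corners and P = 7x1 + 10x2:
  (109/3, 67/3) → P = 1433/3
  (14, 0) → P = 98
  (45/8, 0) → P = 315/8

The minimum is at (45/8, 0). Substituting into each constraint, equality holds for (ii) and (v); the remaining constraints have slack.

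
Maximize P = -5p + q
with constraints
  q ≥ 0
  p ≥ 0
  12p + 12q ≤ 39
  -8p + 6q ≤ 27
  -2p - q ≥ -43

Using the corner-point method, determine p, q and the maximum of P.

p = 0, q = 13/4, maximum P = 13/4

Corner points and P = -5p + q:
  (0, 0) → P = 0
  (13/4, 0) → P = -65/4
  (0, 13/4) → P = 13/4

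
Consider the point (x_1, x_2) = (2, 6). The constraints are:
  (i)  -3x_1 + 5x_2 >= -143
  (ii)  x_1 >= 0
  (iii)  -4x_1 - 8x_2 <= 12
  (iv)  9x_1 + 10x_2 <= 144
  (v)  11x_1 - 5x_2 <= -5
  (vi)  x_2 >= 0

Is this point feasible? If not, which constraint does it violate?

(i): 24 ≥ -143 ✓
(ii): 2 ≥ 0 ✓
(iii): -56 ≤ 12 ✓
(iv): 78 ≤ 144 ✓
(v): -8 ≤ -5 ✓
(vi): 6 ≥ 0 ✓

feasible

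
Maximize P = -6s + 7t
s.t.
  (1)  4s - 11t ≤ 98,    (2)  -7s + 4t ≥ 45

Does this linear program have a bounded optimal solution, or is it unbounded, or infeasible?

From the feasible point (-887/61, -866/61), moving in the direction (4, 7) keeps every constraint satisfied while P increases without bound.

unbounded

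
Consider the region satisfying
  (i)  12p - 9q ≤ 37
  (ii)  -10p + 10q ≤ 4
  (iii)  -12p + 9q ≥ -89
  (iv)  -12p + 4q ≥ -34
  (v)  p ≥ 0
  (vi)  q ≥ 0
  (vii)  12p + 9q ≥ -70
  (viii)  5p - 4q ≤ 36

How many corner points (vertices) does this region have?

Of the 27 pairwise boundary intersections, those satisfying every inequality are:
  (89/20, 97/20)
  (0, 2/5)
  (17/6, 0)
  (0, 0)

4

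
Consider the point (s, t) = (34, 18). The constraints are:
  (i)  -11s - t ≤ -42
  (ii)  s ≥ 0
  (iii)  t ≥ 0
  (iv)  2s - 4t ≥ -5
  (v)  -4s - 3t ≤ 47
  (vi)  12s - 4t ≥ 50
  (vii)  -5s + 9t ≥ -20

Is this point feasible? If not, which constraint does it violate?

feasible

(i): -392 ≤ -42 ✓
(ii): 34 ≥ 0 ✓
(iii): 18 ≥ 0 ✓
(iv): -4 ≥ -5 ✓
(v): -190 ≤ 47 ✓
(vi): 336 ≥ 50 ✓
(vii): -8 ≥ -20 ✓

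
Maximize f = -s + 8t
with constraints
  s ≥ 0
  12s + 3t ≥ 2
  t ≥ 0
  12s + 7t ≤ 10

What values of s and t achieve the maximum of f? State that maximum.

s = 0, t = 10/7, maximum f = 80/7

Extreme points and f = -s + 8t:
  (0, 2/3) → f = 16/3
  (0, 10/7) → f = 80/7
  (1/6, 0) → f = -1/6
  (5/6, 0) → f = -5/6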